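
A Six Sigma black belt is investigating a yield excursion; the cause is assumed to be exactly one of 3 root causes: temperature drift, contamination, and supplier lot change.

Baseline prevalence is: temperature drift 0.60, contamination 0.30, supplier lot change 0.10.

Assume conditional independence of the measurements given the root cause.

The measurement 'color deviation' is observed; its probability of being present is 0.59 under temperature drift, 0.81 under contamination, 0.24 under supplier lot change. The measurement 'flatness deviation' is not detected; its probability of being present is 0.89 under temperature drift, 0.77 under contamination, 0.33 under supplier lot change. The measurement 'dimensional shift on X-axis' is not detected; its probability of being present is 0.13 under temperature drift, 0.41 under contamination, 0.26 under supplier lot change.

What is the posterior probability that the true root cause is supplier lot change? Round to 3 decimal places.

0.151

Multiply each prior by the joint likelihood of the measurement pattern (using 1 − P(present | H) for each absent measurement):
  temperature drift: 0.60 × 0.59 × (1 − 0.89) × (1 − 0.13) = 0.033878
  contamination: 0.30 × 0.81 × (1 − 0.77) × (1 − 0.41) = 0.032975
  supplier lot change: 0.10 × 0.24 × (1 − 0.33) × (1 − 0.26) = 0.011899
The unnormalized weights sum to 0.078752.
P(supplier lot change | evidence) = 0.011899 / 0.078752 ≈ 0.151.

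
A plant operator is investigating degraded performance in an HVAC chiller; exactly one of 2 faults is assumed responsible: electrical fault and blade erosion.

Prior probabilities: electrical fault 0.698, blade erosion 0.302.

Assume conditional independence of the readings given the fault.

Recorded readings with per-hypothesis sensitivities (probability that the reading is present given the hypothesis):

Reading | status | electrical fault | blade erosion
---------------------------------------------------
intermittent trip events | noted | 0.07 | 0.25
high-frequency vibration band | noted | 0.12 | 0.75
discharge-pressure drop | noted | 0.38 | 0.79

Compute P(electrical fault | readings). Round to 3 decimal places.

0.047

For each hypothesis, the unnormalized posterior weight is prior × product of the reading likelihoods:
  electrical fault: 0.698 × 0.07 × 0.12 × 0.38 = 0.002228
  blade erosion: 0.302 × 0.25 × 0.75 × 0.79 = 0.044734
The unnormalized weights sum to 0.046962.
P(electrical fault | evidence) = 0.002228 / 0.046962 ≈ 0.047.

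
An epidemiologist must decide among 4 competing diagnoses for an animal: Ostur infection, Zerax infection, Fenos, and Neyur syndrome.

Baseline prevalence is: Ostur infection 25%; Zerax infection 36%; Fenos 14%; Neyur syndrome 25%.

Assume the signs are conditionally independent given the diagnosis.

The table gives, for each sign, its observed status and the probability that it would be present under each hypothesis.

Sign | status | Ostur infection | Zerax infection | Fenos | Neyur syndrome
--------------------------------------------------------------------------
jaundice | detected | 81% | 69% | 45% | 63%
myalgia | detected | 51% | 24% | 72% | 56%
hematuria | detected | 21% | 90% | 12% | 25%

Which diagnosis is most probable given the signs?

Zerax infection

For each hypothesis, the unnormalized posterior weight is prior × product of the sign likelihoods:
  Ostur infection: 0.25 × 0.81 × 0.51 × 0.21 = 0.021688
  Zerax infection: 0.36 × 0.69 × 0.24 × 0.90 = 0.053654
  Fenos: 0.14 × 0.45 × 0.72 × 0.12 = 0.0054432
  Neyur syndrome: 0.25 × 0.63 × 0.56 × 0.25 = 0.02205
Marginal likelihood of the evidence = 0.10284.
P(Ostur infection | evidence) ≈ 0.021688 / 0.10284 ≈ 0.211
P(Zerax infection | evidence) ≈ 0.053654 / 0.10284 ≈ 0.522
P(Fenos | evidence) ≈ 0.0054432 / 0.10284 ≈ 0.053
P(Neyur syndrome | evidence) ≈ 0.02205 / 0.10284 ≈ 0.214
The largest is 0.522, so Zerax infection is most probable.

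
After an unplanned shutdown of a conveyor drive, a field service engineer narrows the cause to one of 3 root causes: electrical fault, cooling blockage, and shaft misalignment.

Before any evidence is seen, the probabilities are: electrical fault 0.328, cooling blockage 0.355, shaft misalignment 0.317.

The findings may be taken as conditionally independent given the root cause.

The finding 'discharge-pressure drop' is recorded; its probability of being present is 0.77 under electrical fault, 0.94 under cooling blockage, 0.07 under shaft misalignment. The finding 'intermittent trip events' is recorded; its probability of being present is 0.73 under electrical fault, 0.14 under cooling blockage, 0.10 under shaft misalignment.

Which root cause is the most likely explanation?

electrical fault

By Bayes' rule with conditional independence, the unnormalized weight for each hypothesis is prior × ∏ likelihoods:
  electrical fault: 0.328 × 0.77 × 0.73 = 0.18437
  cooling blockage: 0.355 × 0.94 × 0.14 = 0.046718
  shaft misalignment: 0.317 × 0.07 × 0.10 = 0.002219
Marginal likelihood of the evidence = 0.23331.
P(electrical fault | evidence) ≈ 0.18437 / 0.23331 ≈ 0.790
P(cooling blockage | evidence) ≈ 0.046718 / 0.23331 ≈ 0.200
P(shaft misalignment | evidence) ≈ 0.002219 / 0.23331 ≈ 0.010
The largest is 0.790, so electrical fault is most probable.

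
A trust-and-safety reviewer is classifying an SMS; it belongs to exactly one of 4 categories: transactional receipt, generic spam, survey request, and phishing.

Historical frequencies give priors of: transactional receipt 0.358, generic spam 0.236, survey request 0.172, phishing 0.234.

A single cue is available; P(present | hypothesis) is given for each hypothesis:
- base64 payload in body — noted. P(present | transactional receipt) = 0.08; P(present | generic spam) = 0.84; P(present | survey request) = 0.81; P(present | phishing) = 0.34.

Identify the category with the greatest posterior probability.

For each hypothesis, the unnormalized posterior weight is prior × likelihood:
  transactional receipt: 0.358 × 0.08 = 0.02864
  generic spam: 0.236 × 0.84 = 0.19824
  survey request: 0.172 × 0.81 = 0.13932
  phishing: 0.234 × 0.34 = 0.07956
The unnormalized weights sum to 0.44576.
P(transactional receipt | evidence) ≈ 0.02864 / 0.44576 ≈ 0.064
P(generic spam | evidence) ≈ 0.19824 / 0.44576 ≈ 0.445
P(survey request | evidence) ≈ 0.13932 / 0.44576 ≈ 0.313
P(phishing | evidence) ≈ 0.07956 / 0.44576 ≈ 0.178
The largest is 0.445, so generic spam is most probable.

generic spam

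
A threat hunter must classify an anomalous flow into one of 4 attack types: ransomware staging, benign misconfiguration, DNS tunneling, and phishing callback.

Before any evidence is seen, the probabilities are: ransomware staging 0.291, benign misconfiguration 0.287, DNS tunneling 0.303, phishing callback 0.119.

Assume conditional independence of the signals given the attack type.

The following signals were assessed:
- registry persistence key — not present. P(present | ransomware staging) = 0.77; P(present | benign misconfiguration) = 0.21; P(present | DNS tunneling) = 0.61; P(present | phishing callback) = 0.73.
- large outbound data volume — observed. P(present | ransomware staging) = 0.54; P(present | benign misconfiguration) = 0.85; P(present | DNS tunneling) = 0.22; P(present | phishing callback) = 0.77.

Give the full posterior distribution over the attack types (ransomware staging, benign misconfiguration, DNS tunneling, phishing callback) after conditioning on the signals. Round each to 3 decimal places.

For each hypothesis, the unnormalized posterior weight is prior × product of the signal likelihoods (using 1 − P(present | H) for each absent signal):
  ransomware staging: 0.291 × (1 − 0.77) × 0.54 = 0.036142
  benign misconfiguration: 0.287 × (1 − 0.21) × 0.85 = 0.19272
  DNS tunneling: 0.303 × (1 − 0.61) × 0.22 = 0.025997
  phishing callback: 0.119 × (1 − 0.73) × 0.77 = 0.02474
The unnormalized weights sum to 0.2796.
P(ransomware staging | evidence) = 0.036142 / 0.2796 ≈ 0.129
P(benign misconfiguration | evidence) = 0.19272 / 0.2796 ≈ 0.689
P(DNS tunneling | evidence) = 0.025997 / 0.2796 ≈ 0.093
P(phishing callback | evidence) = 0.02474 / 0.2796 ≈ 0.088

0.129, 0.689, 0.093, 0.088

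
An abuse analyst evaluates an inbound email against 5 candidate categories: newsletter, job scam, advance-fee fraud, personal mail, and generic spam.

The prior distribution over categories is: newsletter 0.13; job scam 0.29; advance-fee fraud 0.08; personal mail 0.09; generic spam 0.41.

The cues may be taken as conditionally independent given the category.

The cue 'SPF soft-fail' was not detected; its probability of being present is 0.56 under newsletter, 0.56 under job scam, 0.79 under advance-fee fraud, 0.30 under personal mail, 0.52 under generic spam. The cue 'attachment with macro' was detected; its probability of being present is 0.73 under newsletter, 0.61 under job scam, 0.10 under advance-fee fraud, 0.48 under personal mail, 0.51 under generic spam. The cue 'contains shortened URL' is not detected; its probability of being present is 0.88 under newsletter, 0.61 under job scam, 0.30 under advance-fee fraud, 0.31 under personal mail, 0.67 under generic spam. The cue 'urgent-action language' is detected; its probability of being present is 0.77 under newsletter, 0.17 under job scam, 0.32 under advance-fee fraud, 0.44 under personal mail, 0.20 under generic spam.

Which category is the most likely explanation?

By Bayes' rule with conditional independence, the unnormalized weight for each hypothesis is prior × ∏ likelihoods (using 1 − P(present | H) for each absent cue):
  newsletter: 0.13 × (1 − 0.56) × 0.73 × (1 − 0.88) × 0.77 = 0.0038583
  job scam: 0.29 × (1 − 0.56) × 0.61 × (1 − 0.61) × 0.17 = 0.0051605
  advance-fee fraud: 0.08 × (1 − 0.79) × 0.10 × (1 − 0.30) × 0.32 = 0.00037632
  personal mail: 0.09 × (1 − 0.30) × 0.48 × (1 − 0.31) × 0.44 = 0.0091809
  generic spam: 0.41 × (1 − 0.52) × 0.51 × (1 − 0.67) × 0.20 = 0.0066243
Normalizing constant Z = 0.0038583 + 0.0051605 + 0.00037632 + 0.0091809 + 0.0066243 = 0.0252.
P(newsletter | evidence) ≈ 0.0038583 / 0.0252 ≈ 0.153
P(job scam | evidence) ≈ 0.0051605 / 0.0252 ≈ 0.205
P(advance-fee fraud | evidence) ≈ 0.00037632 / 0.0252 ≈ 0.015
P(personal mail | evidence) ≈ 0.0091809 / 0.0252 ≈ 0.364
P(generic spam | evidence) ≈ 0.0066243 / 0.0252 ≈ 0.263
The largest is 0.364, so personal mail is most probable.

personal mail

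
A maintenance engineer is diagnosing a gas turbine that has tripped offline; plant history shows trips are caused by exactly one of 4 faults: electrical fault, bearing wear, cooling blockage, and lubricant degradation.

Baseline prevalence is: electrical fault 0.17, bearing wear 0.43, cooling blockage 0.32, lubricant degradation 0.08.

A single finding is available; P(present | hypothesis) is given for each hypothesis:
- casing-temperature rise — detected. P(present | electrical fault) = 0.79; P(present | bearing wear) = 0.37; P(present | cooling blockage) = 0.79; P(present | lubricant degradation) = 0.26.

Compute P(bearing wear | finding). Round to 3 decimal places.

Multiply each prior by the likelihood of the finding:
  electrical fault: 0.17 × 0.79 = 0.1343
  bearing wear: 0.43 × 0.37 = 0.1591
  cooling blockage: 0.32 × 0.79 = 0.2528
  lubricant degradation: 0.08 × 0.26 = 0.0208
The unnormalized weights sum to 0.567.
P(bearing wear | evidence) = 0.1591 / 0.567 ≈ 0.281.

0.281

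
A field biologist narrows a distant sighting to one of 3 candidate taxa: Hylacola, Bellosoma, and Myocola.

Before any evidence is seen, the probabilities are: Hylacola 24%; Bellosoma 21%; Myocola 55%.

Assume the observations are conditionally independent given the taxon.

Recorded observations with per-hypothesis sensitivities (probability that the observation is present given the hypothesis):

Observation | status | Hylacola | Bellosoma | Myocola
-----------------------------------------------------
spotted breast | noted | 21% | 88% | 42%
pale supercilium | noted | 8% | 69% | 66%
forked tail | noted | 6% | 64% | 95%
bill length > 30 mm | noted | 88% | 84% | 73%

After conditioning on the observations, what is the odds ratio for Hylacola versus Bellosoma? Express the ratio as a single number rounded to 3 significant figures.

Posterior odds equal prior odds times the likelihood ratio; only the two competing hypotheses matter.
  Hylacola: 0.24 × 0.21 × 0.08 × 0.06 × 0.88 = 0.00021289
  Bellosoma: 0.21 × 0.88 × 0.69 × 0.64 × 0.84 = 0.06855
Odds(Hylacola : Bellosoma) = 0.00021289 / 0.06855 ≈ 0.00311.

0.00311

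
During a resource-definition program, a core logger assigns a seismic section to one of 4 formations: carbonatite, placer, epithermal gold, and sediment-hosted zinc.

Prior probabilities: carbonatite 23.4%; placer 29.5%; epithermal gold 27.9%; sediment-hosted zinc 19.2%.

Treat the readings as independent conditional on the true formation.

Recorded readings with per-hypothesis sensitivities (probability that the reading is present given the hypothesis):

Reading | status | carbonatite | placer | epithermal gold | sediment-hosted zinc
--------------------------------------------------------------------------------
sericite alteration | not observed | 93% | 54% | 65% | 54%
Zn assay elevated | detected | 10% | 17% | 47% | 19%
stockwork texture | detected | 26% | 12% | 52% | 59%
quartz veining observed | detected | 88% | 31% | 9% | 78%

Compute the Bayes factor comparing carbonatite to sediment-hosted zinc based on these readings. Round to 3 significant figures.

Joint likelihood of the reading pattern under each hypothesis (using 1 − P(present | H) for each absent reading):
  carbonatite: (1 − 0.93) × 0.10 × 0.26 × 0.88 = 0.0016016
  sediment-hosted zinc: (1 − 0.54) × 0.19 × 0.59 × 0.78 = 0.040221
Bayes factor = 0.0016016 / 0.040221 ≈ 0.0398

0.0398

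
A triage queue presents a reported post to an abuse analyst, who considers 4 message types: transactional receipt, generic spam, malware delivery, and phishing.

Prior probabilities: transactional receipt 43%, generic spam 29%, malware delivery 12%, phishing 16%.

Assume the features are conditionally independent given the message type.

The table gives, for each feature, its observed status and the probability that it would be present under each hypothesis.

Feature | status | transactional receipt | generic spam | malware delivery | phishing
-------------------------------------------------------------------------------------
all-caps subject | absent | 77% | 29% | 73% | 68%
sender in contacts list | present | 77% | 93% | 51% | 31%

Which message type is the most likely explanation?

By Bayes' rule with conditional independence, the unnormalized weight for each hypothesis is prior × ∏ likelihoods (using 1 − P(present | H) for each absent feature):
  transactional receipt: 0.43 × (1 − 0.77) × 0.77 = 0.076153
  generic spam: 0.29 × (1 − 0.29) × 0.93 = 0.19149
  malware delivery: 0.12 × (1 − 0.73) × 0.51 = 0.016524
  phishing: 0.16 × (1 − 0.68) × 0.31 = 0.015872
Normalizing constant Z = 0.076153 + 0.19149 + 0.016524 + 0.015872 = 0.30004.
P(transactional receipt | evidence) ≈ 0.076153 / 0.30004 ≈ 0.254
P(generic spam | evidence) ≈ 0.19149 / 0.30004 ≈ 0.638
P(malware delivery | evidence) ≈ 0.016524 / 0.30004 ≈ 0.055
P(phishing | evidence) ≈ 0.015872 / 0.30004 ≈ 0.053
The largest is 0.638, so generic spam is most probable.

generic spam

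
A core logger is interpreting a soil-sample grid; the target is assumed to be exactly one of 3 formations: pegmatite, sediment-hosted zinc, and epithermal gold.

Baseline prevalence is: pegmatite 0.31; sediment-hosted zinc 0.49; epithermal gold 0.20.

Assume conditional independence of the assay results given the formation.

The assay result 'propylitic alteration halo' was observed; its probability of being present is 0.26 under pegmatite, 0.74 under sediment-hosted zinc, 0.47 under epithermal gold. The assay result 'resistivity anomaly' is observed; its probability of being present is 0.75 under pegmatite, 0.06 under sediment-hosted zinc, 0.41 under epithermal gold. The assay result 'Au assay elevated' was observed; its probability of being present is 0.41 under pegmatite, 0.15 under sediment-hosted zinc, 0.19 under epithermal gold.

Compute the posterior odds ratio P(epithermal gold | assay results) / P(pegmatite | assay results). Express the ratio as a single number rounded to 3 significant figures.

0.295

Unnormalized posterior weight (prior times the assay result likelihoods) for each of the two hypotheses:
  epithermal gold: 0.20 × 0.47 × 0.41 × 0.19 = 0.0073226
  pegmatite: 0.31 × 0.26 × 0.75 × 0.41 = 0.024785
Posterior odds = 0.0073226 / 0.024785 ≈ 0.295.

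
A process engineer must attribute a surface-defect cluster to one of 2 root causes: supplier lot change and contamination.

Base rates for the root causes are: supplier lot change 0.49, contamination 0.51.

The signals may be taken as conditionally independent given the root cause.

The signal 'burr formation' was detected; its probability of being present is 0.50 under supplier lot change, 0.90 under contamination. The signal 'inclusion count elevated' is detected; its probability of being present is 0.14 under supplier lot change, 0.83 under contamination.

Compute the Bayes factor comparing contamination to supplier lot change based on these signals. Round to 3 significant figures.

10.7

Joint likelihood of the signal pattern under each hypothesis:
  contamination: 0.90 × 0.83 = 0.747
  supplier lot change: 0.50 × 0.14 = 0.07
Bayes factor = 0.747 / 0.07 ≈ 10.7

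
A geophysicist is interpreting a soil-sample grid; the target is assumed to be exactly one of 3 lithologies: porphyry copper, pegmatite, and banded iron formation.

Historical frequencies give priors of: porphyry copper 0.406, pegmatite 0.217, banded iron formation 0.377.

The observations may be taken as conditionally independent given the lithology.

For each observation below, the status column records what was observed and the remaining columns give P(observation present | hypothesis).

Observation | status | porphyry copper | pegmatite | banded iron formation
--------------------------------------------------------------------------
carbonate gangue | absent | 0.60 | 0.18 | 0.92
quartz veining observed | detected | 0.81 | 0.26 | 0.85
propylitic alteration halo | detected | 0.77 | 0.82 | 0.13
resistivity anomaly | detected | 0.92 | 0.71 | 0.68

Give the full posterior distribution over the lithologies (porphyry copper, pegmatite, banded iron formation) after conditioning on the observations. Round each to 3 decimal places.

Multiply each prior by the joint likelihood of the evidence pattern (using 1 − P(present | H) for each absent observation):
  porphyry copper: 0.406 × (1 − 0.60) × 0.81 × 0.77 × 0.92 = 0.093186
  pegmatite: 0.217 × (1 − 0.18) × 0.26 × 0.82 × 0.71 = 0.026935
  banded iron formation: 0.377 × (1 − 0.92) × 0.85 × 0.13 × 0.68 = 0.0022662
Marginal likelihood of the evidence = 0.12239.
P(porphyry copper | evidence) = 0.093186 / 0.12239 ≈ 0.761
P(pegmatite | evidence) = 0.026935 / 0.12239 ≈ 0.220
P(banded iron formation | evidence) = 0.0022662 / 0.12239 ≈ 0.019

0.761, 0.220, 0.019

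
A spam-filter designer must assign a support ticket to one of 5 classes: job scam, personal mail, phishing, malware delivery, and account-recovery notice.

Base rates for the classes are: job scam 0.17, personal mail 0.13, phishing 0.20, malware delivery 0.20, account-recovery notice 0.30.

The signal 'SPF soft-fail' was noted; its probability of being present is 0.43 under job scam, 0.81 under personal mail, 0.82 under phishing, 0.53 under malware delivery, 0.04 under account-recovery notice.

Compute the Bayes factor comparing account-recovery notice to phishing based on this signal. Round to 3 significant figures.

Likelihood of this signal under each hypothesis:
  account-recovery notice: 0.04
  phishing: 0.82
Bayes factor = 0.04 / 0.82 ≈ 0.0488

0.0488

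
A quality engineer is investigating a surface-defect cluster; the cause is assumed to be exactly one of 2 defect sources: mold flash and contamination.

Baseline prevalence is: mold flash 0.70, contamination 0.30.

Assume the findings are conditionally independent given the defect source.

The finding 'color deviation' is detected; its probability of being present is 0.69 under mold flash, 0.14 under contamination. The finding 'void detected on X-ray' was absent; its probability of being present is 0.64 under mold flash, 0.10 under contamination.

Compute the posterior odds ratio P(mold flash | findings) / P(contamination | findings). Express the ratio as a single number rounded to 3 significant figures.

Posterior odds equal prior odds times the likelihood ratio; only the two competing hypotheses matter (using 1 − P(present | H) for each absent finding).
  mold flash: 0.70 × 0.69 × (1 − 0.64) = 0.17388
  contamination: 0.30 × 0.14 × (1 − 0.10) = 0.0378
Posterior odds = 0.17388 / 0.0378 ≈ 4.60.

4.60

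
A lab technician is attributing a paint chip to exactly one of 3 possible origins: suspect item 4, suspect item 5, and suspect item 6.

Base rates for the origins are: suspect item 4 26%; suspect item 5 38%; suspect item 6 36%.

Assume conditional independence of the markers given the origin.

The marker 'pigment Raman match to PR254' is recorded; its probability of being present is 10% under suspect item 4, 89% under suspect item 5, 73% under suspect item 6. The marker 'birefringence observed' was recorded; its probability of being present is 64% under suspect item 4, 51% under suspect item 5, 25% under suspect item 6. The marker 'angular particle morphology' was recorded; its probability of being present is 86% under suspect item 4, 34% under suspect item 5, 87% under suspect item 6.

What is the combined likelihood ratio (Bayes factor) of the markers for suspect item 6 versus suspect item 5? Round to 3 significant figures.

Take the product of per-marker likelihoods under each hypothesis, then divide.
  suspect item 6: 0.73 × 0.25 × 0.87 = 0.15877
  suspect item 5: 0.89 × 0.51 × 0.34 = 0.15433
Bayes factor = 0.15877 / 0.15433 ≈ 1.03

1.03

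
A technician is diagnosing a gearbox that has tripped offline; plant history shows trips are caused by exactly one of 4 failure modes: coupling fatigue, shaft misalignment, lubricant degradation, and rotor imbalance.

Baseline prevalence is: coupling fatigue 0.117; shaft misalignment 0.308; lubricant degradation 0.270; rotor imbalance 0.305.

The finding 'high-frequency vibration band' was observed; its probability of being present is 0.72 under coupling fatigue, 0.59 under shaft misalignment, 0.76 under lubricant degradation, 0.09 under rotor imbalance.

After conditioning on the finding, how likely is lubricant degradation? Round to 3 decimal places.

By Bayes' rule, the unnormalized weight for each hypothesis is prior × likelihood:
  coupling fatigue: 0.117 × 0.72 = 0.08424
  shaft misalignment: 0.308 × 0.59 = 0.18172
  lubricant degradation: 0.270 × 0.76 = 0.2052
  rotor imbalance: 0.305 × 0.09 = 0.02745
Normalizing constant Z = 0.08424 + 0.18172 + 0.2052 + 0.02745 = 0.49861.
P(lubricant degradation | evidence) = 0.2052 / 0.49861 ≈ 0.412.

0.412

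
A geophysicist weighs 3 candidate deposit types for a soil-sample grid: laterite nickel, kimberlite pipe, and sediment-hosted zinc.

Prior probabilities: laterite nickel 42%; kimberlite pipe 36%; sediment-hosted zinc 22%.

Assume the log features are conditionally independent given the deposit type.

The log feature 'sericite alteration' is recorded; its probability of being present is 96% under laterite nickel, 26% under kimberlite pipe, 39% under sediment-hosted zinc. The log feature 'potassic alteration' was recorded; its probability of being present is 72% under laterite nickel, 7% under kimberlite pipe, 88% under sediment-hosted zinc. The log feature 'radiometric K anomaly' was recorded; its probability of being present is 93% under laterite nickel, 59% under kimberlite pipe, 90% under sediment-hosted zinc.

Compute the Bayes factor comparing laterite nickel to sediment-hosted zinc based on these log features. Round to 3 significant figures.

2.08

The Bayes factor is the ratio of the joint likelihoods of the log feature pattern under the two hypotheses.
  laterite nickel: 0.96 × 0.72 × 0.93 = 0.64282
  sediment-hosted zinc: 0.39 × 0.88 × 0.90 = 0.30888
Bayes factor = 0.64282 / 0.30888 ≈ 2.08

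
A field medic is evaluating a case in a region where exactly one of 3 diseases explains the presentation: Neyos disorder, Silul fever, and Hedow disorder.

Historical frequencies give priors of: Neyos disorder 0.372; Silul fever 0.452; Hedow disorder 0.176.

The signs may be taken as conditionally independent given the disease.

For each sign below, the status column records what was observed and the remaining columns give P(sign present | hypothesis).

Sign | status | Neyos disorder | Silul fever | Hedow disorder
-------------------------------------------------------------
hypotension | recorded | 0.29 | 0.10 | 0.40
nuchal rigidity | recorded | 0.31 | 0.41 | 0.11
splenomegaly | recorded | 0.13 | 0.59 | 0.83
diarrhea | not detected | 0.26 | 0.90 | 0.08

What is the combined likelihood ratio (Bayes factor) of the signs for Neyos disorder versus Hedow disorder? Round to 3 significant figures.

0.257

The Bayes factor is the ratio of the joint likelihoods of the sign pattern under the two hypotheses (using 1 − P(present | H) for each absent sign).
  Neyos disorder: 0.29 × 0.31 × 0.13 × (1 − 0.26) = 0.0086484
  Hedow disorder: 0.40 × 0.11 × 0.83 × (1 − 0.08) = 0.033598
Bayes factor = 0.0086484 / 0.033598 ≈ 0.257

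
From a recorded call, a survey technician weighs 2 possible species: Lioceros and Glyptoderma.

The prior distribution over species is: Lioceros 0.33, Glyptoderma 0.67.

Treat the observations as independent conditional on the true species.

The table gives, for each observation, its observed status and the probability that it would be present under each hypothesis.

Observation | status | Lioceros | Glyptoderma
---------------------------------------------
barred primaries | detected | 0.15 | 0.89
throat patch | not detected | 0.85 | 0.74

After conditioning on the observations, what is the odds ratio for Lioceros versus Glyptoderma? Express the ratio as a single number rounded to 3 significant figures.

0.0479

Posterior odds equal prior odds times the likelihood ratio; only the two competing hypotheses matter (using 1 − P(present | H) for each absent observation).
  Lioceros: 0.33 × 0.15 × (1 − 0.85) = 0.007425
  Glyptoderma: 0.67 × 0.89 × (1 − 0.74) = 0.15504
Posterior odds = 0.007425 / 0.15504 ≈ 0.0479.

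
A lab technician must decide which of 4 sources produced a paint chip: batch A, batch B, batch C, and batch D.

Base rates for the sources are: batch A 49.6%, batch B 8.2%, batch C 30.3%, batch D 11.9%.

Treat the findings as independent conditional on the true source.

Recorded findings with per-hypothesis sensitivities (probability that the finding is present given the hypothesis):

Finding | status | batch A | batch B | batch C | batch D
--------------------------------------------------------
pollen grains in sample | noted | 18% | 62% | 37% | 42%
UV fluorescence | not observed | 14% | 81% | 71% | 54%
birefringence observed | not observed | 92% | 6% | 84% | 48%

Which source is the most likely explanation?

By Bayes' rule with conditional independence, the unnormalized weight for each hypothesis is prior × ∏ likelihoods (using 1 − P(present | H) for each absent finding):
  batch A: 0.496 × 0.18 × (1 − 0.14) × (1 − 0.92) = 0.0061425
  batch B: 0.082 × 0.62 × (1 − 0.81) × (1 − 0.06) = 0.00908
  batch C: 0.303 × 0.37 × (1 − 0.71) × (1 − 0.84) = 0.0052019
  batch D: 0.119 × 0.42 × (1 − 0.54) × (1 − 0.48) = 0.011955
Marginal likelihood of the evidence = 0.03238.
P(batch A | evidence) ≈ 0.0061425 / 0.03238 ≈ 0.190
P(batch B | evidence) ≈ 0.00908 / 0.03238 ≈ 0.280
P(batch C | evidence) ≈ 0.0052019 / 0.03238 ≈ 0.161
P(batch D | evidence) ≈ 0.011955 / 0.03238 ≈ 0.369
The largest is 0.369, so batch D is most probable.

batch D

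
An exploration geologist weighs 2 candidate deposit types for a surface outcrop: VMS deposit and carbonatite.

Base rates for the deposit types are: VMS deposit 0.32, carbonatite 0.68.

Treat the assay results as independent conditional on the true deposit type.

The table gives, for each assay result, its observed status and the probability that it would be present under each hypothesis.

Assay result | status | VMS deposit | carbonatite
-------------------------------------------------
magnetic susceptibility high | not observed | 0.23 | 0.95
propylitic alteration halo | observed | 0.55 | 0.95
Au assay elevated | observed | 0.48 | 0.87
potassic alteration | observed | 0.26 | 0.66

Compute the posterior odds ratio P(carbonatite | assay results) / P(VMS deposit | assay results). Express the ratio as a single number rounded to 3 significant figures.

1.10

The normalizing constant cancels in an odds ratio, so compute prior × likelihood for the two hypotheses only (using 1 − P(present | H) for each absent assay result):
  carbonatite: 0.68 × (1 − 0.95) × 0.95 × 0.87 × 0.66 = 0.018547
  VMS deposit: 0.32 × (1 − 0.23) × 0.55 × 0.48 × 0.26 = 0.016913
Posterior odds = 0.018547 / 0.016913 ≈ 1.10.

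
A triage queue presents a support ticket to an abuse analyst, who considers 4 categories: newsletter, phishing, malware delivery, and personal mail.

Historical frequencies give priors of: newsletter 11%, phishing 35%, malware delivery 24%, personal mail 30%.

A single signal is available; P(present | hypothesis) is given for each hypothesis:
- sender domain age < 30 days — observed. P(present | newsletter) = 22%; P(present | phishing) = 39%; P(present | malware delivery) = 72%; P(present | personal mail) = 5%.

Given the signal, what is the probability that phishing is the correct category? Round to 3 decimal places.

0.392

For each hypothesis, the unnormalized posterior weight is prior × likelihood:
  newsletter: 0.11 × 0.22 = 0.0242
  phishing: 0.35 × 0.39 = 0.1365
  malware delivery: 0.24 × 0.72 = 0.1728
  personal mail: 0.30 × 0.05 = 0.015
Normalizing constant Z = 0.0242 + 0.1365 + 0.1728 + 0.015 = 0.3485.
P(phishing | evidence) = 0.1365 / 0.3485 ≈ 0.392.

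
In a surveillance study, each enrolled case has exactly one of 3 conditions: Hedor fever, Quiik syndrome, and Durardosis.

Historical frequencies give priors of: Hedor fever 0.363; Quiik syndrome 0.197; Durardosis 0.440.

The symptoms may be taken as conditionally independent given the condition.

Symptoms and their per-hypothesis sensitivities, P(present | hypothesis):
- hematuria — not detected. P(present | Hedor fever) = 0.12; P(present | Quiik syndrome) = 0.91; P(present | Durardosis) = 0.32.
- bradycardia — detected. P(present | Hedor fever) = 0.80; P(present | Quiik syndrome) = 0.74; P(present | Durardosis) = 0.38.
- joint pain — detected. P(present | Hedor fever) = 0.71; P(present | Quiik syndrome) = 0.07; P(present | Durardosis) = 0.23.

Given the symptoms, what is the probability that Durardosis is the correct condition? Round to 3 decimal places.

Multiply each prior by the joint likelihood of the symptom pattern (using 1 − P(present | H) for each absent symptom):
  Hedor fever: 0.363 × (1 − 0.12) × 0.80 × 0.71 = 0.18144
  Quiik syndrome: 0.197 × (1 − 0.91) × 0.74 × 0.07 = 0.00091841
  Durardosis: 0.440 × (1 − 0.32) × 0.38 × 0.23 = 0.02615
The unnormalized weights sum to 0.20851.
P(Durardosis | evidence) = 0.02615 / 0.20851 ≈ 0.125.

0.125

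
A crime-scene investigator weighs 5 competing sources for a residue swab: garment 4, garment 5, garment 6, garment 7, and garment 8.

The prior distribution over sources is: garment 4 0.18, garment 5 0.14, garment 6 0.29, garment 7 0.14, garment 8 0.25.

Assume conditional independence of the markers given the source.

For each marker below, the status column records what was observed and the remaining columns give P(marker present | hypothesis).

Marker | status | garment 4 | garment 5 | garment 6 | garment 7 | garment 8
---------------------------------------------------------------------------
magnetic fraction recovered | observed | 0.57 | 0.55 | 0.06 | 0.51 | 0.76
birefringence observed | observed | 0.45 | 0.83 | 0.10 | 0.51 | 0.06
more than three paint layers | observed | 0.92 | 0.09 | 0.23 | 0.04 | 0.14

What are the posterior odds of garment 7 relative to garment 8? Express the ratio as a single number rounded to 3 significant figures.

0.913

Unnormalized posterior weight (prior times the marker likelihoods) for each of the two hypotheses:
  garment 7: 0.14 × 0.51 × 0.51 × 0.04 = 0.0014566
  garment 8: 0.25 × 0.76 × 0.06 × 0.14 = 0.001596
Odds(garment 7 : garment 8) = 0.0014566 / 0.001596 ≈ 0.913.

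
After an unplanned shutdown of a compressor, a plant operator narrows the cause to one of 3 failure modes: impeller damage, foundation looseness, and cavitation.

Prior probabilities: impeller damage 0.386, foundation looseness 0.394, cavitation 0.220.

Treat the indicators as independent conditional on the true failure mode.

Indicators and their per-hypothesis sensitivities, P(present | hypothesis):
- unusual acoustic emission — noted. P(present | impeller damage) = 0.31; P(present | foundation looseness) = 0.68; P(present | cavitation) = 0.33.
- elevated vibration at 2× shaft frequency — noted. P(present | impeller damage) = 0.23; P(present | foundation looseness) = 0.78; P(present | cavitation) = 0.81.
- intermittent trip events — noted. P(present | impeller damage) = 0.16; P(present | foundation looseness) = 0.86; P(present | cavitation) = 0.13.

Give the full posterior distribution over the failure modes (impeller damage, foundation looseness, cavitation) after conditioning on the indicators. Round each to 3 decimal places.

Multiply each prior by the joint likelihood of the indicator pattern:
  impeller damage: 0.386 × 0.31 × 0.23 × 0.16 = 0.0044035
  foundation looseness: 0.394 × 0.68 × 0.78 × 0.86 = 0.17972
  cavitation: 0.220 × 0.33 × 0.81 × 0.13 = 0.0076448
Marginal likelihood of the evidence = 0.19177.
P(impeller damage | evidence) = 0.0044035 / 0.19177 ≈ 0.023
P(foundation looseness | evidence) = 0.17972 / 0.19177 ≈ 0.937
P(cavitation | evidence) = 0.0076448 / 0.19177 ≈ 0.040

0.023, 0.937, 0.040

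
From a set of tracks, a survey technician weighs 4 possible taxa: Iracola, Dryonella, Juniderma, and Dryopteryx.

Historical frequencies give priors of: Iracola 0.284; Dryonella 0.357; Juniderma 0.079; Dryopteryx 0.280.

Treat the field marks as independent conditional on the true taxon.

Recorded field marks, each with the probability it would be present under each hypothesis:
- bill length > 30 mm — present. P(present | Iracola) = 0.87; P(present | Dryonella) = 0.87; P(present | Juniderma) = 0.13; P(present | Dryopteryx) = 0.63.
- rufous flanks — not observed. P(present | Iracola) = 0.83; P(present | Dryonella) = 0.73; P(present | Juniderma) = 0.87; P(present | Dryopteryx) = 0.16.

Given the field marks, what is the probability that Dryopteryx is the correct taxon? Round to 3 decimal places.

0.538

Multiply each prior by the joint likelihood of the field mark pattern (using 1 − P(present | H) for each absent field mark):
  Iracola: 0.284 × 0.87 × (1 − 0.83) = 0.042004
  Dryonella: 0.357 × 0.87 × (1 − 0.73) = 0.083859
  Juniderma: 0.079 × 0.13 × (1 − 0.87) = 0.0013351
  Dryopteryx: 0.280 × 0.63 × (1 − 0.16) = 0.14818
The unnormalized weights sum to 0.27537.
P(Dryopteryx | evidence) = 0.14818 / 0.27537 ≈ 0.538.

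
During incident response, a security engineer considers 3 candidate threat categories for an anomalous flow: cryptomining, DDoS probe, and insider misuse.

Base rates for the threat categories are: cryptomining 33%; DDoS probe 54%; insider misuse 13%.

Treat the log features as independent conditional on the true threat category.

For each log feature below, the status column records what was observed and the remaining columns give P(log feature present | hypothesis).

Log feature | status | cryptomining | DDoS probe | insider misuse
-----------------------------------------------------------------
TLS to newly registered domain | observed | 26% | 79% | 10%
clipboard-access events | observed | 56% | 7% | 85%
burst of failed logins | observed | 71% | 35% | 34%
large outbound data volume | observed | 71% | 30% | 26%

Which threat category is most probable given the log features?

cryptomining

By Bayes' rule with conditional independence, the unnormalized weight for each hypothesis is prior × ∏ likelihoods:
  cryptomining: 0.33 × 0.26 × 0.56 × 0.71 × 0.71 = 0.024221
  DDoS probe: 0.54 × 0.79 × 0.07 × 0.35 × 0.30 = 0.0031355
  insider misuse: 0.13 × 0.10 × 0.85 × 0.34 × 0.26 = 0.00097682
Normalizing constant Z = 0.024221 + 0.0031355 + 0.00097682 = 0.028333.
P(cryptomining | evidence) ≈ 0.024221 / 0.028333 ≈ 0.855
P(DDoS probe | evidence) ≈ 0.0031355 / 0.028333 ≈ 0.111
P(insider misuse | evidence) ≈ 0.00097682 / 0.028333 ≈ 0.034
The largest is 0.855, so cryptomining is most probable.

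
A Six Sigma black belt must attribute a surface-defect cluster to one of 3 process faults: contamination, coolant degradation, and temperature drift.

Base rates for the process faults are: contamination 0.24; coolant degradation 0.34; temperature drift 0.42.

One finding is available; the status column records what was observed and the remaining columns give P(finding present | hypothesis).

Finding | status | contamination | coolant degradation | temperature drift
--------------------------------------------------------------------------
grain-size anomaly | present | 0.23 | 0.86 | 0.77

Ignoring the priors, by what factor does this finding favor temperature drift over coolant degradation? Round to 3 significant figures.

0.895

Likelihood of this finding under each hypothesis:
  temperature drift: 0.77
  coolant degradation: 0.86
Bayes factor = 0.77 / 0.86 ≈ 0.895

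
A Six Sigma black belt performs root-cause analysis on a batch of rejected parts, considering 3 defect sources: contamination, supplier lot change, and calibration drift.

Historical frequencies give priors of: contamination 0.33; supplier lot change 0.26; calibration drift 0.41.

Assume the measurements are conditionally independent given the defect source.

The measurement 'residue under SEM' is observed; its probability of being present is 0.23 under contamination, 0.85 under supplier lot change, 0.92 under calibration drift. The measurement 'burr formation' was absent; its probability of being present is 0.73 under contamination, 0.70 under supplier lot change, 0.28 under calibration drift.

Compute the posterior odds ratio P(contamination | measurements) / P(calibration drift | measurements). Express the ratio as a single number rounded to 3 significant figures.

0.0755

The normalizing constant cancels in an odds ratio, so compute prior × likelihood for the two hypotheses only (using 1 − P(present | H) for each absent measurement):
  contamination: 0.33 × 0.23 × (1 − 0.73) = 0.020493
  calibration drift: 0.41 × 0.92 × (1 − 0.28) = 0.27158
Odds(contamination : calibration drift) = 0.020493 / 0.27158 ≈ 0.0755.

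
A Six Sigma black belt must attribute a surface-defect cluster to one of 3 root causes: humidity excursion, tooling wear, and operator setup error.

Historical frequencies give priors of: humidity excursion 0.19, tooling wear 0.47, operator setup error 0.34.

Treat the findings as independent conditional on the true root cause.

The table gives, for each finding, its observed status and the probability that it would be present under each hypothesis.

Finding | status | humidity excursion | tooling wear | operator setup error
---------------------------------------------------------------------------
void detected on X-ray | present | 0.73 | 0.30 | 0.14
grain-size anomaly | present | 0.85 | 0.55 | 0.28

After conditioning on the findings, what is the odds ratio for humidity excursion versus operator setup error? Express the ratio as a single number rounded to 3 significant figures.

8.85

Unnormalized posterior weight (prior times the finding likelihoods) for each of the two hypotheses:
  humidity excursion: 0.19 × 0.73 × 0.85 = 0.11789
  operator setup error: 0.34 × 0.14 × 0.28 = 0.013328
Posterior odds = 0.11789 / 0.013328 ≈ 8.85.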